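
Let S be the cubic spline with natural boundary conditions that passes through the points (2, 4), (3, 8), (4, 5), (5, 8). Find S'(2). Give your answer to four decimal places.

6.2667

Put M_i = S'' at the i-th knot. Here h = (1, 1, 1) and Δ = (4, -3, 3), so the interior equations h_(i-1)·M_(i-1) + 2(h_(i-1)+h_i)·M_i + h_i·M_(i+1) = 6(Δ_i − Δ_(i-1)) read
  1·M_0 + 4·M_1 + 1·M_2 = 6(Δ_1 - Δ_0) = -42
  1·M_1 + 4·M_2 + 1·M_3 = 6(Δ_2 - Δ_1) = 36
Natural end conditions: M_0 = M_3 = 0.
Solving: M_0 = 0, M_1 = -68/5, M_2 = 62/5, M_3 = 0.
On [2, 3], S'(t) = b_0 + 2c_0·(t - 2) + 3d_0·(t - 2)² with b_0 = Δ_0 - h_0(2M_0 + M_1)/6 = 94/15, c_0 = M_0/2 = 0, d_0 = (M_1 - M_0)/(6h_0) = -34/15. So S'(2) = 94/15.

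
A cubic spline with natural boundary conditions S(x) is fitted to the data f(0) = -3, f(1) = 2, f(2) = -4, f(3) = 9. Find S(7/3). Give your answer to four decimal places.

-1.8148

Let σ_i = S''(x_i). Step sizes h_i = 1, 1, 1; slopes of the chords Δ_i = (y_(i+1) - y_i)/h_i = 5, -6, 13.
  1·σ_0 + 4·σ_1 + 1·σ_2 = 6(Δ_1 - Δ_0) = -66
  1·σ_1 + 4·σ_2 + 1·σ_3 = 6(Δ_2 - Δ_1) = 114
Natural end conditions: σ_0 = σ_3 = 0.
Solving the tridiagonal system: σ_0 = 0, σ_1 = -126/5, σ_2 = 174/5, σ_3 = 0.
On [2, 3], S(x) = -4 + 7/5·(x - 2) + 87/5·(x - 2)² - 29/5·(x - 2)³.
With (x - 2) = 1/3: S(7/3) = -49/27.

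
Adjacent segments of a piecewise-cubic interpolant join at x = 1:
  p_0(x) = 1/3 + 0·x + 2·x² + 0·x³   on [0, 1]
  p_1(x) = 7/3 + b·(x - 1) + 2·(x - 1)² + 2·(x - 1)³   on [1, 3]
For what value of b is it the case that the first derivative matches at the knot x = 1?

p_0'(x) = 0 + 4·x + 0·x², so p_0'(1) = 4. On the right, p_1'(1) = b, so b = 4.

4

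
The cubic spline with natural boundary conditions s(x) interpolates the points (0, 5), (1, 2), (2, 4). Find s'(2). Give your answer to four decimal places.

Put m_i = s'' at the i-th knot. Here h = (1, 1) and Δ = (-3, 2), so the interior equations h_(i-1)·m_(i-1) + 2(h_(i-1)+h_i)·m_i + h_i·m_(i+1) = 6(Δ_i − Δ_(i-1)) read
  1·m_0 + 4·m_1 + 1·m_2 = 6(Δ_1 - Δ_0) = 30
Natural end conditions: m_0 = m_2 = 0.
Solving the tridiagonal system: m_0 = 0, m_1 = 15/2, m_2 = 0.
On [1, 2], s'(x) = b_1 + 2c_1·(x - 1) + 3d_1·(x - 1)² with b_1 = Δ_1 - h_1(2m_1 + m_2)/6 = -1/2, c_1 = m_1/2 = 15/4, d_1 = (m_2 - m_1)/(6h_1) = -5/4. So s'(2) = 13/4.

3.2500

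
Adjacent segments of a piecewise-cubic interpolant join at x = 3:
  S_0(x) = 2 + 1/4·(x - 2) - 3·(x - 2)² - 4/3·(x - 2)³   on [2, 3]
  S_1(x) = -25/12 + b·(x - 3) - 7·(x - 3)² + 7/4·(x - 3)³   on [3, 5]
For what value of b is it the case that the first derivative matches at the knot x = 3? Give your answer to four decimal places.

S_0'(x) = 1/4 - 6·(x - 2) - 4·(x - 2)², so S_0'(3) = -39/4. On the right, S_1'(3) = b, so b = -39/4.

-9.7500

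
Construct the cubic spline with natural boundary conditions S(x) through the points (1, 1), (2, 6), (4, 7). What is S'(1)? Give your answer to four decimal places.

With M_i denoting the second derivative at x_i, h_i = 1, 2, and Δ_i = (y_(i+1) − y_i)/h_i = 5, 1/2:
  1·M_0 + 6·M_1 + 2·M_2 = 6(Δ_1 - Δ_0) = -27
Natural end conditions: M_0 = M_2 = 0.
Forward elimination and back-substitution give M_0 = 0, M_1 = -9/2, M_2 = 0.
On [1, 2], S'(x) = b_0 + 2c_0·(x - 1) + 3d_0·(x - 1)² with b_0 = Δ_0 - h_0(2M_0 + M_1)/6 = 23/4, c_0 = M_0/2 = 0, d_0 = (M_1 - M_0)/(6h_0) = -3/4. So S'(1) = 23/4.

5.7500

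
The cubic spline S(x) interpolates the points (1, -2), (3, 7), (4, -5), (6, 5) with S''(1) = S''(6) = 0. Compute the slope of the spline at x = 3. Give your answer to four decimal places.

Put M_i = S'' at the i-th knot. Here h = (2, 1, 2) and Δ = (9/2, -12, 5), so the interior equations h_(i-1)·M_(i-1) + 2(h_(i-1)+h_i)·M_i + h_i·M_(i+1) = 6(Δ_i − Δ_(i-1)) read
  2·M_0 + 6·M_1 + 1·M_2 = 6(Δ_1 - Δ_0) = -99
  1·M_1 + 6·M_2 + 2·M_3 = 6(Δ_2 - Δ_1) = 102
Natural end conditions: M_0 = M_3 = 0.
Forward elimination and back-substitution give M_0 = 0, M_1 = -696/35, M_2 = 711/35, M_3 = 0.
On [3, 4], S'(x) = b_1 + 2c_1·(x - 3) + 3d_1·(x - 3)² with b_1 = Δ_1 - h_1(2M_1 + M_2)/6 = -613/70, c_1 = M_1/2 = -348/35, d_1 = (M_2 - M_1)/(6h_1) = 67/10. So S'(3) = -613/70.

-8.7571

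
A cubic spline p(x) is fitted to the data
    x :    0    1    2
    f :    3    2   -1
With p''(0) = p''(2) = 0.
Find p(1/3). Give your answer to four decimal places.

Write σ_i for p''(x_i). With h_i = 1, 1 and divided differences Δ_i = -1, -3, the continuity of p' gives the tridiagonal system
  1·σ_0 + 4·σ_1 + 1·σ_2 = 6(Δ_1 - Δ_0) = -12
Natural end conditions: σ_0 = σ_2 = 0.
Hence σ_0 = 0, σ_1 = -3, σ_2 = 0.
On [0, 1], p(x) = 3 - 1/2·x + 0·x² - 1/2·x³.
With x = 1/3: p(1/3) = 76/27.

2.8148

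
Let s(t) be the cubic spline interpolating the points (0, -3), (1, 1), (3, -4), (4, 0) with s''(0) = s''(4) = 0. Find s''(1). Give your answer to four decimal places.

-9.7500

With M_i denoting the second derivative at x_i, h_i = 1, 2, 1, and Δ_i = (y_(i+1) − y_i)/h_i = 4, -5/2, 4:
  1·M_0 + 6·M_1 + 2·M_2 = 6(Δ_1 - Δ_0) = -39
  2·M_1 + 6·M_2 + 1·M_3 = 6(Δ_2 - Δ_1) = 39
Natural end conditions: M_0 = M_3 = 0.
Solving: M_0 = 0, M_1 = -39/4, M_2 = 39/4, M_3 = 0.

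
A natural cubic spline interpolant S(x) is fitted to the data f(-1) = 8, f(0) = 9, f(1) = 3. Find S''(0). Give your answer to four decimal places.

Let M_i = S''(x_i). Step sizes h_i = 1, 1; slopes of the chords Δ_i = (y_(i+1) - y_i)/h_i = 1, -6.
  1·M_0 + 4·M_1 + 1·M_2 = 6(Δ_1 - Δ_0) = -42
Natural end conditions: M_0 = M_2 = 0.
Forward elimination and back-substitution give M_0 = 0, M_1 = -21/2, M_2 = 0.

-10.5000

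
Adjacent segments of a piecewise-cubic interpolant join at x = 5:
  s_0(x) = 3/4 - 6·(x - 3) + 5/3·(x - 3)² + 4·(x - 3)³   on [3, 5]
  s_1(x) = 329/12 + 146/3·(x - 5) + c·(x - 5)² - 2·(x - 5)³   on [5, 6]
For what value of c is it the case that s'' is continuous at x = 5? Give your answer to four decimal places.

25.6667

s_0''(x) = 10/3 + 24·(x - 3), so s_0''(5) = 154/3. On the right, s_1''(5) = 2c, so c = 77/3.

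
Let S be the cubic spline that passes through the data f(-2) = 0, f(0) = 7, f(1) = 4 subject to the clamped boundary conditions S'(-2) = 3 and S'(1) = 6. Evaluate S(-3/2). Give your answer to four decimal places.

Let m_i = S''(x_i). Step sizes h_i = 2, 1; slopes of the chords Δ_i = (y_(i+1) - y_i)/h_i = 7/2, -3.
  2·m_0 + 6·m_1 + 1·m_2 = 6(Δ_1 - Δ_0) = -39
Clamped end conditions give two more equations: 2h_0·m_0 + h_0·m_1 = 6(Δ_0 - S'(-2)) = 3 and h_1·m_1 + 2h_1·m_2 = 6(S'(1) - Δ_1) = 54.
Forward elimination and back-substitution give m_0 = 33/4, m_1 = -15, m_2 = 69/2.
On [-2, 0], S(x) = 0 + 3·(x + 2) + 33/8·(x + 2)² - 31/16·(x + 2)³.
With (x + 2) = 1/2: S(-3/2) = 293/128.

2.2891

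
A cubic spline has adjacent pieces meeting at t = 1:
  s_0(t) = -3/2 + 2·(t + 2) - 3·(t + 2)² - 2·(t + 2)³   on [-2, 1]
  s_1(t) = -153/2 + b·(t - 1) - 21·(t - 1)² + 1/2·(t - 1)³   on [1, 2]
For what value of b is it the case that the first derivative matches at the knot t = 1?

-70

s_0'(t) = 2 - 6·(t + 2) - 6·(t + 2)², so s_0'(1) = -70. On the right, s_1'(1) = b, so b = -70.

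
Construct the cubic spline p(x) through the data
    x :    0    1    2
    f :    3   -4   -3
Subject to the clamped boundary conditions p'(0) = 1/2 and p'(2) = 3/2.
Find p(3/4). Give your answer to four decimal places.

Put M_i = p'' at the i-th knot. Here h = (1, 1) and Δ = (-7, 1), so the interior equations h_(i-1)·M_(i-1) + 2(h_(i-1)+h_i)·M_i + h_i·M_(i+1) = 6(Δ_i − Δ_(i-1)) read
  1·M_0 + 4·M_1 + 1·M_2 = 6(Δ_1 - Δ_0) = 48
Clamped end conditions give two more equations: 2h_0·M_0 + h_0·M_1 = 6(Δ_0 - p'(0)) = -45 and h_1·M_1 + 2h_1·M_2 = 6(p'(2) - Δ_1) = 3.
Hence M_0 = -34, M_1 = 23, M_2 = -10.
On [0, 1], p(x) = 3 + 1/2·x - 17·x² + 19/2·x³.
With x = 3/4: p(3/4) = -279/128.

-2.1797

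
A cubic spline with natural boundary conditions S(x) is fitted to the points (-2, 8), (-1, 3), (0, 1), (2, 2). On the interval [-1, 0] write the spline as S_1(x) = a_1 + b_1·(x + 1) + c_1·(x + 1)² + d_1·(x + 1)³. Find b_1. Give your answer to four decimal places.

With M_i denoting the second derivative at x_i, h_i = 1, 1, 2, and Δ_i = (y_(i+1) − y_i)/h_i = -5, -2, 1/2:
  1·M_0 + 4·M_1 + 1·M_2 = 6(Δ_1 - Δ_0) = 18
  1·M_1 + 6·M_2 + 2·M_3 = 6(Δ_2 - Δ_1) = 15
Natural end conditions: M_0 = M_3 = 0.
Solving the tridiagonal system: M_0 = 0, M_1 = 93/23, M_2 = 42/23, M_3 = 0.
On [-1, 0], with S_1(x) = a_1 + b_1·(x + 1) + c_1·(x + 1)² + d_1·(x + 1)³: c_1 = M_1/2 = 93/46, d_1 = (M_2 - M_1)/(6h_1) = -17/46, b_1 = Δ_1 - h_1(2M_1 + M_2)/6 = -84/23.

-3.6522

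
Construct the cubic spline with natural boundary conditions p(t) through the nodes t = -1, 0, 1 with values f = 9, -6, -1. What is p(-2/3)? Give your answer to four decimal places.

Let m_i = p''(x_i). Step sizes h_i = 1, 1; slopes of the chords Δ_i = (y_(i+1) - y_i)/h_i = -15, 5.
  1·m_0 + 4·m_1 + 1·m_2 = 6(Δ_1 - Δ_0) = 120
Natural end conditions: m_0 = m_2 = 0.
Solving: m_0 = 0, m_1 = 30, m_2 = 0.
On [-1, 0], p(t) = 9 - 20·(t + 1) + 0·(t + 1)² + 5·(t + 1)³.
With (t + 1) = 1/3: p(-2/3) = 68/27.

2.5185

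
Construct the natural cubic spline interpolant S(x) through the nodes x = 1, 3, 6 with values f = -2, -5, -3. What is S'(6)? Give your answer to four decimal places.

1.3167

Let σ_i = S''(x_i). Step sizes h_i = 2, 3; slopes of the chords Δ_i = (y_(i+1) - y_i)/h_i = -3/2, 2/3.
  2·σ_0 + 10·σ_1 + 3·σ_2 = 6(Δ_1 - Δ_0) = 13
Natural end conditions: σ_0 = σ_2 = 0.
Forward elimination and back-substitution give σ_0 = 0, σ_1 = 13/10, σ_2 = 0.
On [3, 6], S'(x) = b_1 + 2c_1·(x - 3) + 3d_1·(x - 3)² with b_1 = Δ_1 - h_1(2σ_1 + σ_2)/6 = -19/30, c_1 = σ_1/2 = 13/20, d_1 = (σ_2 - σ_1)/(6h_1) = -13/180. So S'(6) = 79/60.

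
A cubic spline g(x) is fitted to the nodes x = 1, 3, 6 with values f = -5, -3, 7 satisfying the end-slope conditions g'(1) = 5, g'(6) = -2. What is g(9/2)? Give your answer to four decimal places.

With M_i denoting the second derivative at x_i, h_i = 2, 3, and Δ_i = (y_(i+1) − y_i)/h_i = 1, 10/3:
  2·M_0 + 10·M_1 + 3·M_2 = 6(Δ_1 - Δ_0) = 14
Clamped end conditions give two more equations: 2h_0·M_0 + h_0·M_1 = 6(Δ_0 - g'(1)) = -24 and h_1·M_1 + 2h_1·M_2 = 6(g'(6) - Δ_1) = -32.
Hence M_0 = -44/5, M_1 = 28/5, M_2 = -122/15.
On [3, 6], g(x) = -3 + 9/5·(x - 3) + 14/5·(x - 3)² - 103/135·(x - 3)³.
With (x - 3) = 3/2: g(9/2) = 137/40.

3.4250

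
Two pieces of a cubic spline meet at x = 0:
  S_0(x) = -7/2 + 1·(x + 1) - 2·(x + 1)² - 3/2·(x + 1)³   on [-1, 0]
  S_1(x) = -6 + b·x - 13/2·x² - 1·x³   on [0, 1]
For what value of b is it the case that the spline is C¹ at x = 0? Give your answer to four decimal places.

-7.5000

S_0'(x) = 1 - 4·(x + 1) - 9/2·(x + 1)², so S_0'(0) = -15/2. On the right, S_1'(0) = b, so b = -15/2.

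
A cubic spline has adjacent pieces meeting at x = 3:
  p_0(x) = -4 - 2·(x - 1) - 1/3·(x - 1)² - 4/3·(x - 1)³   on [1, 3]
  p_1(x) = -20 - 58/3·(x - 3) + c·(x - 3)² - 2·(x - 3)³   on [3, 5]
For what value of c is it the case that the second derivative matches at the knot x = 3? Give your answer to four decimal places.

p_0''(x) = -2/3 - 8·(x - 1), so p_0''(3) = -50/3. On the right, p_1''(3) = 2c, so c = -25/3.

-8.3333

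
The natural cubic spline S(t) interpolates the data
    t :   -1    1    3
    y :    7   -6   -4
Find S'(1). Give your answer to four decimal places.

-2.7500

Put m_i = S'' at the i-th knot. Here h = (2, 2) and Δ = (-13/2, 1), so the interior equations h_(i-1)·m_(i-1) + 2(h_(i-1)+h_i)·m_i + h_i·m_(i+1) = 6(Δ_i − Δ_(i-1)) read
  2·m_0 + 8·m_1 + 2·m_2 = 6(Δ_1 - Δ_0) = 45
Natural end conditions: m_0 = m_2 = 0.
Forward elimination and back-substitution give m_0 = 0, m_1 = 45/8, m_2 = 0.
On [1, 3], S'(t) = b_1 + 2c_1·(t - 1) + 3d_1·(t - 1)² with b_1 = Δ_1 - h_1(2m_1 + m_2)/6 = -11/4, c_1 = m_1/2 = 45/16, d_1 = (m_2 - m_1)/(6h_1) = -15/32. So S'(1) = -11/4.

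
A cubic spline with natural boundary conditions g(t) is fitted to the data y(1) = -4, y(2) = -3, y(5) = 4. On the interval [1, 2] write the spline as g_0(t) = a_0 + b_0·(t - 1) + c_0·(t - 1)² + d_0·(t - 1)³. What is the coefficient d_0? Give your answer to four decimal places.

0.1667

With M_i denoting the second derivative at x_i, h_i = 1, 3, and Δ_i = (y_(i+1) − y_i)/h_i = 1, 7/3:
  1·M_0 + 8·M_1 + 3·M_2 = 6(Δ_1 - Δ_0) = 8
Natural end conditions: M_0 = M_2 = 0.
Forward elimination and back-substitution give M_0 = 0, M_1 = 1, M_2 = 0.
On [1, 2], with g_0(t) = a_0 + b_0·(t - 1) + c_0·(t - 1)² + d_0·(t - 1)³: c_0 = M_0/2 = 0, d_0 = (M_1 - M_0)/(6h_0) = 1/6, b_0 = Δ_0 - h_0(2M_0 + M_1)/6 = 5/6.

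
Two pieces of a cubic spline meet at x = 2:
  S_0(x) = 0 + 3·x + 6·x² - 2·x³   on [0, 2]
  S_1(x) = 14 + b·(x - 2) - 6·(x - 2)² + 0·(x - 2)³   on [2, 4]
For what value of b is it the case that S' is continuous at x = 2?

3

S_0'(x) = 3 + 12·x - 6·x², so S_0'(2) = 3. On the right, S_1'(2) = b, so b = 3.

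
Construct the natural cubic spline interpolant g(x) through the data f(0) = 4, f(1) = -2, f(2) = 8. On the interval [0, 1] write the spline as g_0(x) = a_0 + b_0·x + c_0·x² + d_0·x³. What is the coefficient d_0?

Put m_i = g'' at the i-th knot. Here h = (1, 1) and Δ = (-6, 10), so the interior equations h_(i-1)·m_(i-1) + 2(h_(i-1)+h_i)·m_i + h_i·m_(i+1) = 6(Δ_i − Δ_(i-1)) read
  1·m_0 + 4·m_1 + 1·m_2 = 6(Δ_1 - Δ_0) = 96
Natural end conditions: m_0 = m_2 = 0.
Solving: m_0 = 0, m_1 = 24, m_2 = 0.
On [0, 1], with g_0(x) = a_0 + b_0·x + c_0·x² + d_0·x³: c_0 = m_0/2 = 0, d_0 = (m_1 - m_0)/(6h_0) = 4, b_0 = Δ_0 - h_0(2m_0 + m_1)/6 = -10.

4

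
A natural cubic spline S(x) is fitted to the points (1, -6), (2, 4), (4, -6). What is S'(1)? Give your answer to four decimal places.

Put M_i = S'' at the i-th knot. Here h = (1, 2) and Δ = (10, -5), so the interior equations h_(i-1)·M_(i-1) + 2(h_(i-1)+h_i)·M_i + h_i·M_(i+1) = 6(Δ_i − Δ_(i-1)) read
  1·M_0 + 6·M_1 + 2·M_2 = 6(Δ_1 - Δ_0) = -90
Natural end conditions: M_0 = M_2 = 0.
Solving: M_0 = 0, M_1 = -15, M_2 = 0.
On [1, 2], S'(x) = b_0 + 2c_0·(x - 1) + 3d_0·(x - 1)² with b_0 = Δ_0 - h_0(2M_0 + M_1)/6 = 25/2, c_0 = M_0/2 = 0, d_0 = (M_1 - M_0)/(6h_0) = -5/2. So S'(1) = 25/2.

12.5000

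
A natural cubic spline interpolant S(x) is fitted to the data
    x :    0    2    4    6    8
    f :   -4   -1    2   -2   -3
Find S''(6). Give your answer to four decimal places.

With σ_i denoting the second derivative at x_i, h_i = 2, 2, 2, 2, and Δ_i = (y_(i+1) − y_i)/h_i = 3/2, 3/2, -2, -1/2:
  2·σ_0 + 8·σ_1 + 2·σ_2 = 6(Δ_1 - Δ_0) = 0
  2·σ_1 + 8·σ_2 + 2·σ_3 = 6(Δ_2 - Δ_1) = -21
  2·σ_2 + 8·σ_3 + 2·σ_4 = 6(Δ_3 - Δ_2) = 9
Natural end conditions: σ_0 = σ_4 = 0.
Solving: σ_0 = 0, σ_1 = 93/112, σ_2 = -93/28, σ_3 = 219/112, σ_4 = 0.

1.9554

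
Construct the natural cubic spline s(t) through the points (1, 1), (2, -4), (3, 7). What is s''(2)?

Write σ_i for s''(x_i). With h_i = 1, 1 and divided differences Δ_i = -5, 11, the continuity of s' gives the tridiagonal system
  1·σ_0 + 4·σ_1 + 1·σ_2 = 6(Δ_1 - Δ_0) = 96
Natural end conditions: σ_0 = σ_2 = 0.
Solving: σ_0 = 0, σ_1 = 24, σ_2 = 0.

24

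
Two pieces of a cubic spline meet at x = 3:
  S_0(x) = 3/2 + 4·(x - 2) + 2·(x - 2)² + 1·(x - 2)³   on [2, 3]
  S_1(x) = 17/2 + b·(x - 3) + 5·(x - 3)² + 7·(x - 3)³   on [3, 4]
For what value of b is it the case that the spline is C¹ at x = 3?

11

S_0'(x) = 4 + 4·(x - 2) + 3·(x - 2)², so S_0'(3) = 11. On the right, S_1'(3) = b, so b = 11.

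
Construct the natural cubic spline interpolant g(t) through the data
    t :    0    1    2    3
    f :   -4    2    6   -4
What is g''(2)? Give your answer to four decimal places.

With m_i denoting the second derivative at x_i, h_i = 1, 1, 1, and Δ_i = (y_(i+1) − y_i)/h_i = 6, 4, -10:
  1·m_0 + 4·m_1 + 1·m_2 = 6(Δ_1 - Δ_0) = -12
  1·m_1 + 4·m_2 + 1·m_3 = 6(Δ_2 - Δ_1) = -84
Natural end conditions: m_0 = m_3 = 0.
Solving the tridiagonal system: m_0 = 0, m_1 = 12/5, m_2 = -108/5, m_3 = 0.

-21.6000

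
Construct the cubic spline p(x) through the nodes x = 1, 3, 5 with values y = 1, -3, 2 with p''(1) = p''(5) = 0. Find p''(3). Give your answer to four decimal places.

3.3750

With M_i denoting the second derivative at x_i, h_i = 2, 2, and Δ_i = (y_(i+1) − y_i)/h_i = -2, 5/2:
  2·M_0 + 8·M_1 + 2·M_2 = 6(Δ_1 - Δ_0) = 27
Natural end conditions: M_0 = M_2 = 0.
Hence M_0 = 0, M_1 = 27/8, M_2 = 0.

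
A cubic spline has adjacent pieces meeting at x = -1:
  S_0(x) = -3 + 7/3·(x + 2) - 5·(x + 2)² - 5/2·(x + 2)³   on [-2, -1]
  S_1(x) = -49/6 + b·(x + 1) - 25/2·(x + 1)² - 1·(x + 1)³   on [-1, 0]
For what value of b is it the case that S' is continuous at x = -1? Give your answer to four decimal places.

-15.1667

S_0'(x) = 7/3 - 10·(x + 2) - 15/2·(x + 2)², so S_0'(-1) = -91/6. On the right, S_1'(-1) = b, so b = -91/6.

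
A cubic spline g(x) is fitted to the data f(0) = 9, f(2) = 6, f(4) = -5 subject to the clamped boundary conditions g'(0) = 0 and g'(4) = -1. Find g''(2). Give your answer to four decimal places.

Let M_i = g''(x_i). Step sizes h_i = 2, 2; slopes of the chords Δ_i = (y_(i+1) - y_i)/h_i = -3/2, -11/2.
  2·M_0 + 8·M_1 + 2·M_2 = 6(Δ_1 - Δ_0) = -24
Clamped end conditions give two more equations: 2h_0·M_0 + h_0·M_1 = 6(Δ_0 - g'(0)) = -9 and h_1·M_1 + 2h_1·M_2 = 6(g'(4) - Δ_1) = 27.
Forward elimination and back-substitution give M_0 = 1/2, M_1 = -11/2, M_2 = 19/2.

-5.5000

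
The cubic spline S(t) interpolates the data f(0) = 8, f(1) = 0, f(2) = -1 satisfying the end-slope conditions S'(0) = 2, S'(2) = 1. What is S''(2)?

-5

Put M_i = S'' at the i-th knot. Here h = (1, 1) and Δ = (-8, -1), so the interior equations h_(i-1)·M_(i-1) + 2(h_(i-1)+h_i)·M_i + h_i·M_(i+1) = 6(Δ_i − Δ_(i-1)) read
  1·M_0 + 4·M_1 + 1·M_2 = 6(Δ_1 - Δ_0) = 42
Clamped end conditions give two more equations: 2h_0·M_0 + h_0·M_1 = 6(Δ_0 - S'(0)) = -60 and h_1·M_1 + 2h_1·M_2 = 6(S'(2) - Δ_1) = 12.
Hence M_0 = -41, M_1 = 22, M_2 = -5.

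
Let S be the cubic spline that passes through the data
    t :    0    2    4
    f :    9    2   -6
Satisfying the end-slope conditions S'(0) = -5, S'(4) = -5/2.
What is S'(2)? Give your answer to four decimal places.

Write M_i for S''(x_i). With h_i = 2, 2 and divided differences Δ_i = -7/2, -4, the continuity of S' gives the tridiagonal system
  2·M_0 + 8·M_1 + 2·M_2 = 6(Δ_1 - Δ_0) = -3
Clamped end conditions give two more equations: 2h_0·M_0 + h_0·M_1 = 6(Δ_0 - S'(0)) = 9 and h_1·M_1 + 2h_1·M_2 = 6(S'(4) - Δ_1) = 9.
Solving: M_0 = 13/4, M_1 = -2, M_2 = 13/4.
On [2, 4], S'(t) = b_1 + 2c_1·(t - 2) + 3d_1·(t - 2)² with b_1 = Δ_1 - h_1(2M_1 + M_2)/6 = -15/4, c_1 = M_1/2 = -1, d_1 = (M_2 - M_1)/(6h_1) = 7/16. So S'(2) = -15/4.

-3.7500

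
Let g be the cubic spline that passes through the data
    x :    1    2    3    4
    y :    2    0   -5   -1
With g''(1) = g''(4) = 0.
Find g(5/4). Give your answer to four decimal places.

Write M_i for g''(x_i). With h_i = 1, 1, 1 and divided differences Δ_i = -2, -5, 4, the continuity of g' gives the tridiagonal system
  1·M_0 + 4·M_1 + 1·M_2 = 6(Δ_1 - Δ_0) = -18
  1·M_1 + 4·M_2 + 1·M_3 = 6(Δ_2 - Δ_1) = 54
Natural end conditions: M_0 = M_3 = 0.
Solving the tridiagonal system: M_0 = 0, M_1 = -42/5, M_2 = 78/5, M_3 = 0.
On [1, 2], g(x) = 2 - 3/5·(x - 1) + 0·(x - 1)² - 7/5·(x - 1)³.
With (x - 1) = 1/4: g(5/4) = 117/64.

1.8281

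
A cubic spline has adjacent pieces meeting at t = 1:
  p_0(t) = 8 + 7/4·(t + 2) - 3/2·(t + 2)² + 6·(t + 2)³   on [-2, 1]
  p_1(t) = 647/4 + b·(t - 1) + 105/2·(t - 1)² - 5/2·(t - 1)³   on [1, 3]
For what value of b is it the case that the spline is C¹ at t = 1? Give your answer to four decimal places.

p_0'(t) = 7/4 - 3·(t + 2) + 18·(t + 2)², so p_0'(1) = 619/4. On the right, p_1'(1) = b, so b = 619/4.

154.7500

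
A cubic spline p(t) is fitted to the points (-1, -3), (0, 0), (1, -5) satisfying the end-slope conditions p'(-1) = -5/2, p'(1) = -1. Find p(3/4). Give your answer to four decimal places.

-4.1074

With m_i denoting the second derivative at x_i, h_i = 1, 1, and Δ_i = (y_(i+1) − y_i)/h_i = 3, -5:
  1·m_0 + 4·m_1 + 1·m_2 = 6(Δ_1 - Δ_0) = -48
Clamped end conditions give two more equations: 2h_0·m_0 + h_0·m_1 = 6(Δ_0 - p'(-1)) = 33 and h_1·m_1 + 2h_1·m_2 = 6(p'(1) - Δ_1) = 24.
Solving the tridiagonal system: m_0 = 117/4, m_1 = -51/2, m_2 = 99/4.
On [0, 1], p(t) = 0 - 5/8·t - 51/4·t² + 67/8·t³.
With t = 3/4: p(3/4) = -2103/512.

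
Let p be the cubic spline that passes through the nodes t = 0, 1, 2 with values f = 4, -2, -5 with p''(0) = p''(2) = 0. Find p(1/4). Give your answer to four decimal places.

Put M_i = p'' at the i-th knot. Here h = (1, 1) and Δ = (-6, -3), so the interior equations h_(i-1)·M_(i-1) + 2(h_(i-1)+h_i)·M_i + h_i·M_(i+1) = 6(Δ_i − Δ_(i-1)) read
  1·M_0 + 4·M_1 + 1·M_2 = 6(Δ_1 - Δ_0) = 18
Natural end conditions: M_0 = M_2 = 0.
Solving the tridiagonal system: M_0 = 0, M_1 = 9/2, M_2 = 0.
On [0, 1], p(t) = 4 - 27/4·t + 0·t² + 3/4·t³.
With t = 1/4: p(1/4) = 595/256.

2.3242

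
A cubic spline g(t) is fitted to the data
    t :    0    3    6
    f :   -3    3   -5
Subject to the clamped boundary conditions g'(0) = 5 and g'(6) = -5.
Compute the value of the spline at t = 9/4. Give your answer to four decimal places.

2.9766

Put σ_i = g'' at the i-th knot. Here h = (3, 3) and Δ = (2, -8/3), so the interior equations h_(i-1)·σ_(i-1) + 2(h_(i-1)+h_i)·σ_i + h_i·σ_(i+1) = 6(Δ_i − Δ_(i-1)) read
  3·σ_0 + 12·σ_1 + 3·σ_2 = 6(Δ_1 - Δ_0) = -28
Clamped end conditions give two more equations: 2h_0·σ_0 + h_0·σ_1 = 6(Δ_0 - g'(0)) = -18 and h_1·σ_1 + 2h_1·σ_2 = 6(g'(6) - Δ_1) = -14.
Solving: σ_0 = -7/3, σ_1 = -4/3, σ_2 = -5/3.
On [0, 3], g(t) = -3 + 5·t - 7/6·t² + 1/18·t³.
With t = 9/4: g(9/4) = 381/128.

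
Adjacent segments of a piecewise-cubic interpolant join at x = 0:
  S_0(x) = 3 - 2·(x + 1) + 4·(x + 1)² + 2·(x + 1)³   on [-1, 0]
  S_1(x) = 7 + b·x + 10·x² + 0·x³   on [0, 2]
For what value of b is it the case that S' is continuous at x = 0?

12

S_0'(x) = -2 + 8·(x + 1) + 6·(x + 1)², so S_0'(0) = 12. On the right, S_1'(0) = b, so b = 12.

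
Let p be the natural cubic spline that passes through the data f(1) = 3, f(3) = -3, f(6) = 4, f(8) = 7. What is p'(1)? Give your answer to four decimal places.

Write m_i for p''(x_i). With h_i = 2, 3, 2 and divided differences Δ_i = -3, 7/3, 3/2, the continuity of p' gives the tridiagonal system
  2·m_0 + 10·m_1 + 3·m_2 = 6(Δ_1 - Δ_0) = 32
  3·m_1 + 10·m_2 + 2·m_3 = 6(Δ_2 - Δ_1) = -5
Natural end conditions: m_0 = m_3 = 0.
Forward elimination and back-substitution give m_0 = 0, m_1 = 335/91, m_2 = -146/91, m_3 = 0.
On [1, 3], p'(x) = b_0 + 2c_0·(x - 1) + 3d_0·(x - 1)² with b_0 = Δ_0 - h_0(2m_0 + m_1)/6 = -1154/273, c_0 = m_0/2 = 0, d_0 = (m_1 - m_0)/(6h_0) = 335/1092. So p'(1) = -1154/273.

-4.2271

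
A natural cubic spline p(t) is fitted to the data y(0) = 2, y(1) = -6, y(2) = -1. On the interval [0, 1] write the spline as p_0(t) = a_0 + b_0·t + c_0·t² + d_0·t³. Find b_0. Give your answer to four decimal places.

Let m_i = p''(x_i). Step sizes h_i = 1, 1; slopes of the chords Δ_i = (y_(i+1) - y_i)/h_i = -8, 5.
  1·m_0 + 4·m_1 + 1·m_2 = 6(Δ_1 - Δ_0) = 78
Natural end conditions: m_0 = m_2 = 0.
Solving the tridiagonal system: m_0 = 0, m_1 = 39/2, m_2 = 0.
On [0, 1], with p_0(t) = a_0 + b_0·t + c_0·t² + d_0·t³: c_0 = m_0/2 = 0, d_0 = (m_1 - m_0)/(6h_0) = 13/4, b_0 = Δ_0 - h_0(2m_0 + m_1)/6 = -45/4.

-11.2500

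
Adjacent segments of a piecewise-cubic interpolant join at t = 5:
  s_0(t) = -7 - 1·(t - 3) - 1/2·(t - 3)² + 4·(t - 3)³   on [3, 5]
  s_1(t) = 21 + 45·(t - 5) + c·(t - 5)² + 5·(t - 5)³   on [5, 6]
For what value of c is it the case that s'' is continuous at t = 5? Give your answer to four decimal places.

23.5000

s_0''(t) = -1 + 24·(t - 3), so s_0''(5) = 47. On the right, s_1''(5) = 2c, so c = 47/2.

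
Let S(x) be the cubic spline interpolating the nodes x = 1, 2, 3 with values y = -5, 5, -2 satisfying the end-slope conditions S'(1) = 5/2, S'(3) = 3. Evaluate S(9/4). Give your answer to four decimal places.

3.8887

Write M_i for S''(x_i). With h_i = 1, 1 and divided differences Δ_i = 10, -7, the continuity of S' gives the tridiagonal system
  1·M_0 + 4·M_1 + 1·M_2 = 6(Δ_1 - Δ_0) = -102
Clamped end conditions give two more equations: 2h_0·M_0 + h_0·M_1 = 6(Δ_0 - S'(1)) = 45 and h_1·M_1 + 2h_1·M_2 = 6(S'(3) - Δ_1) = 60.
Forward elimination and back-substitution give M_0 = 193/4, M_1 = -103/2, M_2 = 223/4.
On [2, 3], S(x) = 5 + 7/8·(x - 2) - 103/4·(x - 2)² + 143/8·(x - 2)³.
With (x - 2) = 1/4: S(9/4) = 1991/512.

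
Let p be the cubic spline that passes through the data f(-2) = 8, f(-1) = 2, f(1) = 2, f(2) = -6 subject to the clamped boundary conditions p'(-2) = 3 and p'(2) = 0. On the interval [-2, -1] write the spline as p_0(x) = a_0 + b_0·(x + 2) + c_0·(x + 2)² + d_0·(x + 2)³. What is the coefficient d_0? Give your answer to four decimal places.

Let M_i = p''(x_i). Step sizes h_i = 1, 2, 1; slopes of the chords Δ_i = (y_(i+1) - y_i)/h_i = -6, 0, -8.
  1·M_0 + 6·M_1 + 2·M_2 = 6(Δ_1 - Δ_0) = 36
  2·M_1 + 6·M_2 + 1·M_3 = 6(Δ_2 - Δ_1) = -48
Clamped end conditions give two more equations: 2h_0·M_0 + h_0·M_1 = 6(Δ_0 - p'(-2)) = -54 and h_2·M_2 + 2h_2·M_3 = 6(p'(2) - Δ_2) = 48.
Hence M_0 = -1272/35, M_1 = 654/35, M_2 = -696/35, M_3 = 1188/35.
On [-2, -1], with p_0(x) = a_0 + b_0·(x + 2) + c_0·(x + 2)² + d_0·(x + 2)³: c_0 = M_0/2 = -636/35, d_0 = (M_1 - M_0)/(6h_0) = 321/35, b_0 = Δ_0 - h_0(2M_0 + M_1)/6 = 3.

9.1714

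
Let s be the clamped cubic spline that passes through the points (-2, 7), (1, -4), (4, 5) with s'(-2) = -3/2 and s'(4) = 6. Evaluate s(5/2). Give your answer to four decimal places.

Put σ_i = s'' at the i-th knot. Here h = (3, 3) and Δ = (-11/3, 3), so the interior equations h_(i-1)·σ_(i-1) + 2(h_(i-1)+h_i)·σ_i + h_i·σ_(i+1) = 6(Δ_i − Δ_(i-1)) read
  3·σ_0 + 12·σ_1 + 3·σ_2 = 6(Δ_1 - Δ_0) = 40
Clamped end conditions give two more equations: 2h_0·σ_0 + h_0·σ_1 = 6(Δ_0 - s'(-2)) = -13 and h_1·σ_1 + 2h_1·σ_2 = 6(s'(4) - Δ_1) = 18.
Solving the tridiagonal system: σ_0 = -17/4, σ_1 = 25/6, σ_2 = 11/12.
On [1, 4], s(x) = -4 - 13/8·(x - 1) + 25/12·(x - 1)² - 13/72·(x - 1)³.
With (x - 1) = 3/2: s(5/2) = -151/64.

-2.3594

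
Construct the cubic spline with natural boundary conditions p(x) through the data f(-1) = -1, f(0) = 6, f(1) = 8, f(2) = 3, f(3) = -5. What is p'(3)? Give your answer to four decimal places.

With σ_i denoting the second derivative at x_i, h_i = 1, 1, 1, 1, and Δ_i = (y_(i+1) − y_i)/h_i = 7, 2, -5, -8:
  1·σ_0 + 4·σ_1 + 1·σ_2 = 6(Δ_1 - Δ_0) = -30
  1·σ_1 + 4·σ_2 + 1·σ_3 = 6(Δ_2 - Δ_1) = -42
  1·σ_2 + 4·σ_3 + 1·σ_4 = 6(Δ_3 - Δ_2) = -18
Natural end conditions: σ_0 = σ_4 = 0.
Solving the tridiagonal system: σ_0 = 0, σ_1 = -75/14, σ_2 = -60/7, σ_3 = -33/14, σ_4 = 0.
On [2, 3], p'(x) = b_3 + 2c_3·(x - 2) + 3d_3·(x - 2)² with b_3 = Δ_3 - h_3(2σ_3 + σ_4)/6 = -101/14, c_3 = σ_3/2 = -33/28, d_3 = (σ_4 - σ_3)/(6h_3) = 11/28. So p'(3) = -235/28.

-8.3929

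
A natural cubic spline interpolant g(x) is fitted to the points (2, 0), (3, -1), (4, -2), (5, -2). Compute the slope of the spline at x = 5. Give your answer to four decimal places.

Let m_i = g''(x_i). Step sizes h_i = 1, 1, 1; slopes of the chords Δ_i = (y_(i+1) - y_i)/h_i = -1, -1, 0.
  1·m_0 + 4·m_1 + 1·m_2 = 6(Δ_1 - Δ_0) = 0
  1·m_1 + 4·m_2 + 1·m_3 = 6(Δ_2 - Δ_1) = 6
Natural end conditions: m_0 = m_3 = 0.
Hence m_0 = 0, m_1 = -2/5, m_2 = 8/5, m_3 = 0.
On [4, 5], g'(x) = b_2 + 2c_2·(x - 4) + 3d_2·(x - 4)² with b_2 = Δ_2 - h_2(2m_2 + m_3)/6 = -8/15, c_2 = m_2/2 = 4/5, d_2 = (m_3 - m_2)/(6h_2) = -4/15. So g'(5) = 4/15.

0.2667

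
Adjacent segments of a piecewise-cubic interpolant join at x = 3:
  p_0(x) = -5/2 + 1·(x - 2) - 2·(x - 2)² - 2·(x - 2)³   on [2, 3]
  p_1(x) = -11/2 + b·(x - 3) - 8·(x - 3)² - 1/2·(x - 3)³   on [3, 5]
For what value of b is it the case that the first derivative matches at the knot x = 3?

-9

p_0'(x) = 1 - 4·(x - 2) - 6·(x - 2)², so p_0'(3) = -9. On the right, p_1'(3) = b, so b = -9.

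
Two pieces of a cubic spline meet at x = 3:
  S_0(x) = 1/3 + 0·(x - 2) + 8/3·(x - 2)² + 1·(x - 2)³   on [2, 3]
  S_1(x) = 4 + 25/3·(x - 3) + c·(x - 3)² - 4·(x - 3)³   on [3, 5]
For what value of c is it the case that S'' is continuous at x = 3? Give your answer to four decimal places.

5.6667

S_0''(x) = 16/3 + 6·(x - 2), so S_0''(3) = 34/3. On the right, S_1''(3) = 2c, so c = 17/3.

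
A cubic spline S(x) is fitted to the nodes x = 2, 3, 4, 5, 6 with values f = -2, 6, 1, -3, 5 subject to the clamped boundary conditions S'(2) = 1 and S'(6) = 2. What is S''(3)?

Write M_i for S''(x_i). With h_i = 1, 1, 1, 1 and divided differences Δ_i = 8, -5, -4, 8, the continuity of S' gives the tridiagonal system
  1·M_0 + 4·M_1 + 1·M_2 = 6(Δ_1 - Δ_0) = -78
  1·M_1 + 4·M_2 + 1·M_3 = 6(Δ_2 - Δ_1) = 6
  1·M_2 + 4·M_3 + 1·M_4 = 6(Δ_3 - Δ_2) = 72
Clamped end conditions give two more equations: 2h_0·M_0 + h_0·M_1 = 6(Δ_0 - S'(2)) = 42 and h_3·M_3 + 2h_3·M_4 = 6(S'(6) - Δ_3) = -36.
Solving the tridiagonal system: M_0 = 71/2, M_1 = -29, M_2 = 5/2, M_3 = 25, M_4 = -61/2.

-29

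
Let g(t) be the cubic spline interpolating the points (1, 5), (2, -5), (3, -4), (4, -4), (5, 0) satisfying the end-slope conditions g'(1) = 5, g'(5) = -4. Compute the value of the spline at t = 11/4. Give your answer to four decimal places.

Let M_i = g''(x_i). Step sizes h_i = 1, 1, 1, 1; slopes of the chords Δ_i = (y_(i+1) - y_i)/h_i = -10, 1, 0, 4.
  1·M_0 + 4·M_1 + 1·M_2 = 6(Δ_1 - Δ_0) = 66
  1·M_1 + 4·M_2 + 1·M_3 = 6(Δ_2 - Δ_1) = -6
  1·M_2 + 4·M_3 + 1·M_4 = 6(Δ_3 - Δ_2) = 24
Clamped end conditions give two more equations: 2h_0·M_0 + h_0·M_1 = 6(Δ_0 - g'(1)) = -90 and h_3·M_3 + 2h_3·M_4 = 6(g'(5) - Δ_3) = -48.
Solving: M_0 = -63, M_1 = 36, M_2 = -15, M_3 = 18, M_4 = -33.
On [2, 3], g(t) = -5 - 17/2·(t - 2) + 18·(t - 2)² - 17/2·(t - 2)³.
With (t - 2) = 3/4: g(11/4) = -619/128.

-4.8359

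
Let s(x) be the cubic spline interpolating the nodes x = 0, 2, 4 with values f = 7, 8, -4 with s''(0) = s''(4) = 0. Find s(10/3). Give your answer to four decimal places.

0.9630

Write σ_i for s''(x_i). With h_i = 2, 2 and divided differences Δ_i = 1/2, -6, the continuity of s' gives the tridiagonal system
  2·σ_0 + 8·σ_1 + 2·σ_2 = 6(Δ_1 - Δ_0) = -39
Natural end conditions: σ_0 = σ_2 = 0.
Forward elimination and back-substitution give σ_0 = 0, σ_1 = -39/8, σ_2 = 0.
On [2, 4], s(x) = 8 - 11/4·(x - 2) - 39/16·(x - 2)² + 13/32·(x - 2)³.
With (x - 2) = 4/3: s(10/3) = 26/27.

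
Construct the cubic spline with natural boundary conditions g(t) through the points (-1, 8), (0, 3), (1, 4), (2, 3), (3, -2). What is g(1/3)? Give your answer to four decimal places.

2.9233

Let σ_i = g''(x_i). Step sizes h_i = 1, 1, 1, 1; slopes of the chords Δ_i = (y_(i+1) - y_i)/h_i = -5, 1, -1, -5.
  1·σ_0 + 4·σ_1 + 1·σ_2 = 6(Δ_1 - Δ_0) = 36
  1·σ_1 + 4·σ_2 + 1·σ_3 = 6(Δ_2 - Δ_1) = -12
  1·σ_2 + 4·σ_3 + 1·σ_4 = 6(Δ_3 - Δ_2) = -24
Natural end conditions: σ_0 = σ_4 = 0.
Hence σ_0 = 0, σ_1 = 141/14, σ_2 = -30/7, σ_3 = -69/14, σ_4 = 0.
On [0, 1], g(t) = 3 - 23/14·t + 141/28·t² - 67/28·t³.
With t = 1/3: g(1/3) = 1105/378.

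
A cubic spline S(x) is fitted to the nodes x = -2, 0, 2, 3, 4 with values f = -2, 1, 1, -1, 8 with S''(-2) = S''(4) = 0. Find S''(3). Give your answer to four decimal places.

17.7500

Put σ_i = S'' at the i-th knot. Here h = (2, 2, 1, 1) and Δ = (3/2, 0, -2, 9), so the interior equations h_(i-1)·σ_(i-1) + 2(h_(i-1)+h_i)·σ_i + h_i·σ_(i+1) = 6(Δ_i − Δ_(i-1)) read
  2·σ_0 + 8·σ_1 + 2·σ_2 = 6(Δ_1 - Δ_0) = -9
  2·σ_1 + 6·σ_2 + 1·σ_3 = 6(Δ_2 - Δ_1) = -12
  1·σ_2 + 4·σ_3 + 1·σ_4 = 6(Δ_3 - Δ_2) = 66
Natural end conditions: σ_0 = σ_4 = 0.
Forward elimination and back-substitution give σ_0 = 0, σ_1 = 1/8, σ_2 = -5, σ_3 = 71/4, σ_4 = 0.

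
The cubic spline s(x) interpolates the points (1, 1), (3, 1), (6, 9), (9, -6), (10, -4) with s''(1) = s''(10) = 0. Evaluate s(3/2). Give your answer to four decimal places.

Put M_i = s'' at the i-th knot. Here h = (2, 3, 3, 1) and Δ = (0, 8/3, -5, 2), so the interior equations h_(i-1)·M_(i-1) + 2(h_(i-1)+h_i)·M_i + h_i·M_(i+1) = 6(Δ_i − Δ_(i-1)) read
  2·M_0 + 10·M_1 + 3·M_2 = 6(Δ_1 - Δ_0) = 16
  3·M_1 + 12·M_2 + 3·M_3 = 6(Δ_2 - Δ_1) = -46
  3·M_2 + 8·M_3 + 1·M_4 = 6(Δ_3 - Δ_2) = 42
Natural end conditions: M_0 = M_4 = 0.
Solving: M_0 = 0, M_1 = 479/133, M_2 = -2662/399, M_3 = 1031/133, M_4 = 0.
On [1, 3], s(x) = 1 - 479/399·(x - 1) + 0·(x - 1)² + 479/1596·(x - 1)³.
With (x - 1) = 1/2: s(3/2) = 1861/4256.

0.4373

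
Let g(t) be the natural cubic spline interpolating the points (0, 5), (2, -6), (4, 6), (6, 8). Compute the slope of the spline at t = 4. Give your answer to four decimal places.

Write M_i for g''(x_i). With h_i = 2, 2, 2 and divided differences Δ_i = -11/2, 6, 1, the continuity of g' gives the tridiagonal system
  2·M_0 + 8·M_1 + 2·M_2 = 6(Δ_1 - Δ_0) = 69
  2·M_1 + 8·M_2 + 2·M_3 = 6(Δ_2 - Δ_1) = -30
Natural end conditions: M_0 = M_3 = 0.
Forward elimination and back-substitution give M_0 = 0, M_1 = 51/5, M_2 = -63/10, M_3 = 0.
On [4, 6], g'(t) = b_2 + 2c_2·(t - 4) + 3d_2·(t - 4)² with b_2 = Δ_2 - h_2(2M_2 + M_3)/6 = 26/5, c_2 = M_2/2 = -63/20, d_2 = (M_3 - M_2)/(6h_2) = 21/40. So g'(4) = 26/5.

5.2000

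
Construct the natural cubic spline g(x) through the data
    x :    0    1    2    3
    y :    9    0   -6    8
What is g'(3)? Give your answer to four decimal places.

19.1333

Put M_i = g'' at the i-th knot. Here h = (1, 1, 1) and Δ = (-9, -6, 14), so the interior equations h_(i-1)·M_(i-1) + 2(h_(i-1)+h_i)·M_i + h_i·M_(i+1) = 6(Δ_i − Δ_(i-1)) read
  1·M_0 + 4·M_1 + 1·M_2 = 6(Δ_1 - Δ_0) = 18
  1·M_1 + 4·M_2 + 1·M_3 = 6(Δ_2 - Δ_1) = 120
Natural end conditions: M_0 = M_3 = 0.
Solving: M_0 = 0, M_1 = -16/5, M_2 = 154/5, M_3 = 0.
On [2, 3], g'(x) = b_2 + 2c_2·(x - 2) + 3d_2·(x - 2)² with b_2 = Δ_2 - h_2(2M_2 + M_3)/6 = 56/15, c_2 = M_2/2 = 77/5, d_2 = (M_3 - M_2)/(6h_2) = -77/15. So g'(3) = 287/15.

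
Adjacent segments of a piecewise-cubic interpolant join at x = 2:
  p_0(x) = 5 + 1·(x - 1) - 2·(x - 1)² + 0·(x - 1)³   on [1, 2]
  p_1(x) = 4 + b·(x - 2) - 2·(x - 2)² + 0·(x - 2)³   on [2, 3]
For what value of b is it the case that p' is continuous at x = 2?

-3

p_0'(x) = 1 - 4·(x - 1) + 0·(x - 1)², so p_0'(2) = -3. On the right, p_1'(2) = b, so b = -3.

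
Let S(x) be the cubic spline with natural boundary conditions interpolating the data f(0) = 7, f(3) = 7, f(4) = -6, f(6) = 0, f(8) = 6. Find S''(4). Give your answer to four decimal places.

Put M_i = S'' at the i-th knot. Here h = (3, 1, 2, 2) and Δ = (0, -13, 3, 3), so the interior equations h_(i-1)·M_(i-1) + 2(h_(i-1)+h_i)·M_i + h_i·M_(i+1) = 6(Δ_i − Δ_(i-1)) read
  3·M_0 + 8·M_1 + 1·M_2 = 6(Δ_1 - Δ_0) = -78
  1·M_1 + 6·M_2 + 2·M_3 = 6(Δ_2 - Δ_1) = 96
  2·M_2 + 8·M_3 + 2·M_4 = 6(Δ_3 - Δ_2) = 0
Natural end conditions: M_0 = M_4 = 0.
Solving the tridiagonal system: M_0 = 0, M_1 = -525/43, M_2 = 846/43, M_3 = -423/86, M_4 = 0.

19.6744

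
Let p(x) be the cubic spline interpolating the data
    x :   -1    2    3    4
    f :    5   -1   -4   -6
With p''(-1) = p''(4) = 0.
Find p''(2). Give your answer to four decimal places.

Write M_i for p''(x_i). With h_i = 3, 1, 1 and divided differences Δ_i = -2, -3, -2, the continuity of p' gives the tridiagonal system
  3·M_0 + 8·M_1 + 1·M_2 = 6(Δ_1 - Δ_0) = -6
  1·M_1 + 4·M_2 + 1·M_3 = 6(Δ_2 - Δ_1) = 6
Natural end conditions: M_0 = M_3 = 0.
Forward elimination and back-substitution give M_0 = 0, M_1 = -30/31, M_2 = 54/31, M_3 = 0.

-0.9677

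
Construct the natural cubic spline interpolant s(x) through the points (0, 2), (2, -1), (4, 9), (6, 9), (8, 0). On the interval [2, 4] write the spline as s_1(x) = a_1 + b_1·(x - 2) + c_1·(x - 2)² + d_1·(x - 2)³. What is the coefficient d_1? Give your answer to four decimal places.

-0.8973

Write M_i for s''(x_i). With h_i = 2, 2, 2, 2 and divided differences Δ_i = -3/2, 5, 0, -9/2, the continuity of s' gives the tridiagonal system
  2·M_0 + 8·M_1 + 2·M_2 = 6(Δ_1 - Δ_0) = 39
  2·M_1 + 8·M_2 + 2·M_3 = 6(Δ_2 - Δ_1) = -30
  2·M_2 + 8·M_3 + 2·M_4 = 6(Δ_3 - Δ_2) = -27
Natural end conditions: M_0 = M_4 = 0.
Solving: M_0 = 0, M_1 = 339/56, M_2 = -33/7, M_3 = -123/56, M_4 = 0.
On [2, 4], with s_1(x) = a_1 + b_1·(x - 2) + c_1·(x - 2)² + d_1·(x - 2)³: c_1 = M_1/2 = 339/112, d_1 = (M_2 - M_1)/(6h_1) = -201/224, b_1 = Δ_1 - h_1(2M_1 + M_2)/6 = 71/28.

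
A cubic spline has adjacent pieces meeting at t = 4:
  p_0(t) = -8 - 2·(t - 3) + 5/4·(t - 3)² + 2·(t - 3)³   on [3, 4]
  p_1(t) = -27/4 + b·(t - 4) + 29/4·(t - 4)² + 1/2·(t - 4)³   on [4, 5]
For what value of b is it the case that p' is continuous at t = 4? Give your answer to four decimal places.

p_0'(t) = -2 + 5/2·(t - 3) + 6·(t - 3)², so p_0'(4) = 13/2. On the right, p_1'(4) = b, so b = 13/2.

6.5000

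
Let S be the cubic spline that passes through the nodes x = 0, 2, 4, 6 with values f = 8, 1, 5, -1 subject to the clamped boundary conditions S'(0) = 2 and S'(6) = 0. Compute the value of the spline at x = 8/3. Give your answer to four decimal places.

1.6370

Let M_i = S''(x_i). Step sizes h_i = 2, 2, 2; slopes of the chords Δ_i = (y_(i+1) - y_i)/h_i = -7/2, 2, -3.
  2·M_0 + 8·M_1 + 2·M_2 = 6(Δ_1 - Δ_0) = 33
  2·M_1 + 8·M_2 + 2·M_3 = 6(Δ_2 - Δ_1) = -30
Clamped end conditions give two more equations: 2h_0·M_0 + h_0·M_1 = 6(Δ_0 - S'(0)) = -33 and h_2·M_2 + 2h_2·M_3 = 6(S'(6) - Δ_2) = 18.
Forward elimination and back-substitution give M_0 = -389/30, M_1 = 283/30, M_2 = -124/15, M_3 = 259/30.
On [2, 4], S(x) = 1 - 23/15·(x - 2) + 283/60·(x - 2)² - 59/40·(x - 2)³.
With (x - 2) = 2/3: S(8/3) = 221/135.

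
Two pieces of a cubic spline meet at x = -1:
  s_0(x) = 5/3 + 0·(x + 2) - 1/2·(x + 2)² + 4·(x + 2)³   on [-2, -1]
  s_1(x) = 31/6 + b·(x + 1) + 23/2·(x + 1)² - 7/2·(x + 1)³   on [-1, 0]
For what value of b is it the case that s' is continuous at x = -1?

11

s_0'(x) = 0 - 1·(x + 2) + 12·(x + 2)², so s_0'(-1) = 11. On the right, s_1'(-1) = b, so b = 11.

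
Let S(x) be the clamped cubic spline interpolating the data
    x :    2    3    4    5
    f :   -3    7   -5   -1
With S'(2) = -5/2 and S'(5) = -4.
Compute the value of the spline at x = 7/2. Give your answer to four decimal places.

Put M_i = S'' at the i-th knot. Here h = (1, 1, 1) and Δ = (10, -12, 4), so the interior equations h_(i-1)·M_(i-1) + 2(h_(i-1)+h_i)·M_i + h_i·M_(i+1) = 6(Δ_i − Δ_(i-1)) read
  1·M_0 + 4·M_1 + 1·M_2 = 6(Δ_1 - Δ_0) = -132
  1·M_1 + 4·M_2 + 1·M_3 = 6(Δ_2 - Δ_1) = 96
Clamped end conditions give two more equations: 2h_0·M_0 + h_0·M_1 = 6(Δ_0 - S'(2)) = 75 and h_2·M_2 + 2h_2·M_3 = 6(S'(5) - Δ_2) = -48.
Hence M_0 = 346/5, M_1 = -317/5, M_2 = 262/5, M_3 = -251/5.
On [3, 4], S(x) = 7 + 2/5·(x - 3) - 317/10·(x - 3)² + 193/10·(x - 3)³.
With (x - 3) = 1/2: S(7/2) = 27/16.

1.6875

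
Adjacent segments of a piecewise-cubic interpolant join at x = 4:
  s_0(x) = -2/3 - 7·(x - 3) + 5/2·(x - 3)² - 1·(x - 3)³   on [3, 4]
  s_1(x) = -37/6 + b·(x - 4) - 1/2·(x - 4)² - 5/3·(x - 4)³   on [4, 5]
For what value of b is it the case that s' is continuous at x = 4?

-5

s_0'(x) = -7 + 5·(x - 3) - 3·(x - 3)², so s_0'(4) = -5. On the right, s_1'(4) = b, so b = -5.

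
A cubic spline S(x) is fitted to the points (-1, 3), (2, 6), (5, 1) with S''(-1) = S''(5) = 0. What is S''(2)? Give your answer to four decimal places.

Write m_i for S''(x_i). With h_i = 3, 3 and divided differences Δ_i = 1, -5/3, the continuity of S' gives the tridiagonal system
  3·m_0 + 12·m_1 + 3·m_2 = 6(Δ_1 - Δ_0) = -16
Natural end conditions: m_0 = m_2 = 0.
Forward elimination and back-substitution give m_0 = 0, m_1 = -4/3, m_2 = 0.

-1.3333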